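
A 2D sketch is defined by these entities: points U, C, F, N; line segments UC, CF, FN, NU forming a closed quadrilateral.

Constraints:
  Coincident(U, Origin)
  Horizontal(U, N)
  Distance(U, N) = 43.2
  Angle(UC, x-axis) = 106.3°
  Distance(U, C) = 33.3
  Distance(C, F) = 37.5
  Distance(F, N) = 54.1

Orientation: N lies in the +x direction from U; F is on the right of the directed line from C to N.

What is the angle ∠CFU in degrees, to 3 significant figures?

60.6°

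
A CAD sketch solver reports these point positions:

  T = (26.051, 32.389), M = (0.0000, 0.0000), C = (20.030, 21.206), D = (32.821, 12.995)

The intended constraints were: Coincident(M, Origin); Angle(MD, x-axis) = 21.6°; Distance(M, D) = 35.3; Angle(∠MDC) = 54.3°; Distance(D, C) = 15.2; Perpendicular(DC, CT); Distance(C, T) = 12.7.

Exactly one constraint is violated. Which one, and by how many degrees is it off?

Perpendicular(DC, CT) — off by 4.40°.

M = (0.00, 0.00) ✓; MD at 21.60° ✓; |MD| = 35.30 ✓; ∠MDC = 54.30° ✓; |DC| = 15.20 ✓; ∠(DC, CT) = 85.60° ✗; |CT| = 12.70 ✓.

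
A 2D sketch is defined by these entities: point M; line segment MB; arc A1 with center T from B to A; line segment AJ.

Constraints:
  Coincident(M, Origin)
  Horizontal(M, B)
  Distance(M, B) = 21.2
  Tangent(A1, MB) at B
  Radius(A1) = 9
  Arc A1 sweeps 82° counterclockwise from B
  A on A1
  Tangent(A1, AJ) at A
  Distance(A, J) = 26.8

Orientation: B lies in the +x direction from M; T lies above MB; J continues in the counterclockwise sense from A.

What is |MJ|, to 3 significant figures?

48.2

M is at the origin; M and B share the same y with |MB| = 21.2 and B on the +x side, so B = (21.2, 0.00). Tangency of A1 to MB means the radius TB is perpendicular to MB, so T = B + (0, 9) = (21.2, 9.00). On A1, B sits at bearing -90° from T; an 82° counterclockwise sweep puts A at bearing -8°, so A = T + 9.0·(cos -8°, sin -8°) = (30.1, 7.75). A1 meets AJ tangentially, so TA is at right angles to AJ, so AJ runs along (−sin -8°, cos -8°); with |AJ| = 26.8, J = (33.8, 34.3). Then |MJ| = |J − M| = 48.2.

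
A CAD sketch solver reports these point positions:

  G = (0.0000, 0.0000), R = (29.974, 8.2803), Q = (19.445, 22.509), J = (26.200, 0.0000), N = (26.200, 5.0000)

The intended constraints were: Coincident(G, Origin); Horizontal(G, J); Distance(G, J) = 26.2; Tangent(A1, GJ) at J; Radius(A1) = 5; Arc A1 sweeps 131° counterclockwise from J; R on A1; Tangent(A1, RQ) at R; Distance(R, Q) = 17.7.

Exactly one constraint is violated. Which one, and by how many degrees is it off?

Tangent(A1, RQ) at R — off by 4.50°.

G = (0.00, 0.00) ✓; G.y = 0.00, J.y = 0.00 ✓; |GJ| = 26.20 ✓; ∠(NJ, JG) = 90.00° ✓; |NJ| = 5.000 ✓; bearing(N→R) − bearing(N→J) = 131.0° ✓; |NR| = 5.000 ✓; ∠(NR, RQ) = 94.50° ✗; |RQ| = 17.70 ✓.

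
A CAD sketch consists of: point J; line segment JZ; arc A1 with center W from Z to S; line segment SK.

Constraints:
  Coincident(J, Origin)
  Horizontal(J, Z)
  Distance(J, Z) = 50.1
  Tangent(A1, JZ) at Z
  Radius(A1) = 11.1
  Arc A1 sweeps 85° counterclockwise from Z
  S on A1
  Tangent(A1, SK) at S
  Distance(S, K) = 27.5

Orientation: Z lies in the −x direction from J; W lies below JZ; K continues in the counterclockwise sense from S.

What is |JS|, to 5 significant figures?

61.991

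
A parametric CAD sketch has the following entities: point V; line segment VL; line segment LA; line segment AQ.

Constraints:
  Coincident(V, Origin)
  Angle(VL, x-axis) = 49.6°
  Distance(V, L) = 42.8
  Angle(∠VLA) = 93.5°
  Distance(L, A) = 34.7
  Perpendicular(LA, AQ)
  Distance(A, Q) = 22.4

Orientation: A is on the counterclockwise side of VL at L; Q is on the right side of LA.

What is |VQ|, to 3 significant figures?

75.1

V is at the origin; VL runs at 49.6° with length 42.8, so L = 42.8·(cos 49.6°, sin 49.6°) = (27.7, 32.6). ∠VLA = 93.5°, so LA runs at 49.6° + (180° − 93.5°) = 136° from the x-axis; with |LA| = 34.7, A = L + 34.7·(cos 136°, sin 136°) = (2.74, 56.7). LA ⟂ AQ; with |AQ| = 22.4 on the right of LA, Q = A + 22.4·(0.693, 0.721) = (18.3, 72.8). Then |VQ| = |Q − V| = 75.1.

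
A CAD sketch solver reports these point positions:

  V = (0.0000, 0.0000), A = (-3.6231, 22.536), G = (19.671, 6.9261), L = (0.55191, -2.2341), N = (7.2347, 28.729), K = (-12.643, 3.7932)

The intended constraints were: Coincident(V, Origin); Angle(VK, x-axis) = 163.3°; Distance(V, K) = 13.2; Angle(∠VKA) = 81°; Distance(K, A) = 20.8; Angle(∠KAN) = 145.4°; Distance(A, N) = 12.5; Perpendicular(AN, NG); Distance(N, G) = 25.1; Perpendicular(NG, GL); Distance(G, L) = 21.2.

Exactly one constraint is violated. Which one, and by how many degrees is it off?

Perpendicular(NG, GL) — off by 4.10°.

V = (0.00, 0.00) ✓; VK at 163.3° ✓; |VK| = 13.20 ✓; ∠VKA = 81.00° ✓; |KA| = 20.80 ✓; ∠KAN = 145.4° ✓; |AN| = 12.50 ✓; ∠(AN, NG) = 90.00° ✓; |NG| = 25.10 ✓; ∠(NG, GL) = 94.10° ✗; |GL| = 21.20 ✓.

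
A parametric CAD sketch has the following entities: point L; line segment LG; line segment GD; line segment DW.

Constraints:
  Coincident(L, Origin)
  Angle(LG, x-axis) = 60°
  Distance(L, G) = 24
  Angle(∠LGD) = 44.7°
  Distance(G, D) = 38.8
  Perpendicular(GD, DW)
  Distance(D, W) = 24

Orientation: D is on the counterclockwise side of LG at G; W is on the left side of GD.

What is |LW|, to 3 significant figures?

22.9

∠LGD = 44.7°, so GD runs at 60.0° + (180° − 44.7°) = 195° from the x-axis; with |GD| = 38.8, D = G + 38.8·(cos 195°, sin 195°) = (-25.4, 10.5). GD is perpendicular to DW; with |DW| = 24.0 on the left of GD, W = D + 24.0·(0.264, -0.965) = (-19.1, -12.6). Then |LW| = |W − L| = 22.9.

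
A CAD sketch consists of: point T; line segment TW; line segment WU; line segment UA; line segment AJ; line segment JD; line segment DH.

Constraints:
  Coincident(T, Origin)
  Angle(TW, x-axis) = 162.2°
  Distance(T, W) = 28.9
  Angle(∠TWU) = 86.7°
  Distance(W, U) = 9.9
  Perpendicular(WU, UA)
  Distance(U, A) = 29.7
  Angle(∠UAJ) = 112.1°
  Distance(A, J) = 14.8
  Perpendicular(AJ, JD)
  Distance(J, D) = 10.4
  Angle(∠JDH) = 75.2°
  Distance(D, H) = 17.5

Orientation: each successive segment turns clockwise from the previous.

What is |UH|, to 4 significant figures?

23.41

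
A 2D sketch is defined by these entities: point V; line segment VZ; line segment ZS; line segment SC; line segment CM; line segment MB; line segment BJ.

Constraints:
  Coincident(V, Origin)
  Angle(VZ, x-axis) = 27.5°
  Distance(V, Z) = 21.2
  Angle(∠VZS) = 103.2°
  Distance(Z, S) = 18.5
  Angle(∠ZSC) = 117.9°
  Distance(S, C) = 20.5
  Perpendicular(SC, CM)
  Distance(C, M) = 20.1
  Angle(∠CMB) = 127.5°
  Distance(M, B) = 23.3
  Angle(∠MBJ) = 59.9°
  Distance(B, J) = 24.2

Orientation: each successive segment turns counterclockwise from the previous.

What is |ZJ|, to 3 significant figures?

9.69

V is at the origin; VZ runs at 27.5° with length 21.2, so Z = (18.8, 9.79). ∠VZS = 103.2° gives ZS at 104° from the x-axis; with |ZS| = 18.5, S = (14.2, 27.7). ∠ZSC = 117.9° gives SC at 166° from the x-axis; with |SC| = 20.5, C = (-5.69, 32.5). SC is perpendicular to CM, so CM runs at -104°; with |CM| = 20.1, M = (-10.4, 13.0). ∠CMB = 127.5° gives MB at -51.1° from the x-axis; with |MB| = 23.3, B = (4.22, -5.13). ∠MBJ = 59.9° gives BJ at 69.0° from the x-axis; with |BJ| = 24.2, J = (12.9, 17.5). Then |ZJ| = |J − Z| = 9.69.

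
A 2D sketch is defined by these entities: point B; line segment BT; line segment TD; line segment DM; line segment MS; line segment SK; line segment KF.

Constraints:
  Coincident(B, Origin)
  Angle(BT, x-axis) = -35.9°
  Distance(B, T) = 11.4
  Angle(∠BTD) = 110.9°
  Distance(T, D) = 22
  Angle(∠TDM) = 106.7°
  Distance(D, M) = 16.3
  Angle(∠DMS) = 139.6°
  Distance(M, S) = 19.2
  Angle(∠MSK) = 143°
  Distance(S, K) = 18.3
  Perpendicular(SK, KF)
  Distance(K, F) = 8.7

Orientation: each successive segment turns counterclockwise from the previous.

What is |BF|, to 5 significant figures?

24.077

∠MSK = 143.0° gives SK at -176.10° from the x-axis; with |SK| = 18.3, K = (-11.328, 30.231). SK is perpendicular to KF, so KF runs at -86.100°; with |KF| = 8.7, F = (-10.736, 21.551). Then |BF| = |F − B| = 24.077.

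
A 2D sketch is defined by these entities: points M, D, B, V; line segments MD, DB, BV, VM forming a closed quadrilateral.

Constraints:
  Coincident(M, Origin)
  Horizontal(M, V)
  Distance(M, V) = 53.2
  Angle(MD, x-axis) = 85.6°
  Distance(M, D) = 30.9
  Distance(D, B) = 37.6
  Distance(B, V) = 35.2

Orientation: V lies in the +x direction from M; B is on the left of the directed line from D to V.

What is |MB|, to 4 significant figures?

51.55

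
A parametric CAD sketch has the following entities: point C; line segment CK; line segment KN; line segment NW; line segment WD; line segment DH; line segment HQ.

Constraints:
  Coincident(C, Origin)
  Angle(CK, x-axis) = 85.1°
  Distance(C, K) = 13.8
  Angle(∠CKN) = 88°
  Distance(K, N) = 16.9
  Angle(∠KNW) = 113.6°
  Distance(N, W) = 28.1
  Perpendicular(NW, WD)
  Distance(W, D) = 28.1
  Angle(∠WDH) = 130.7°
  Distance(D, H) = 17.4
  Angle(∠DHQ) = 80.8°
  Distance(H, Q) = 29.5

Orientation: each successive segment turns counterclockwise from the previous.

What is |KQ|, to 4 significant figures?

6.373

C is at the origin; CK runs at 85.1° with length 13.8, so K = (1.179, 13.75). ∠CKN = 88.0° gives KN at 177.1° from the x-axis; with |KN| = 16.9, N = (-15.70, 14.60). ∠KNW = 113.6° gives NW at -116.5° from the x-axis; with |NW| = 28.1, W = (-28.24, -10.54). NW is perpendicular to WD, so WD runs at -26.50°; with |WD| = 28.1, D = (-3.090, -23.08). ∠WDH = 130.7° gives DH at 22.80° from the x-axis; with |DH| = 17.4, H = (12.95, -16.34). ∠DHQ = 80.8° gives HQ at 122.0° from the x-axis; with |HQ| = 29.5, Q = (-2.682, 8.679). Then |KQ| = |Q − K| = 6.373.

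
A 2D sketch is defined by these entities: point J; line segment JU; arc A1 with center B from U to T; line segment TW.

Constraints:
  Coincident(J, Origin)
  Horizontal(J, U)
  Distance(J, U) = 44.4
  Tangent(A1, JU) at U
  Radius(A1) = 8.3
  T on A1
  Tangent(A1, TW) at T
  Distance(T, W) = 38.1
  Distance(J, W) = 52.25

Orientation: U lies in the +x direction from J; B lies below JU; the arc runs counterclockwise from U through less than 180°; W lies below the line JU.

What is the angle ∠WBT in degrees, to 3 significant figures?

77.7°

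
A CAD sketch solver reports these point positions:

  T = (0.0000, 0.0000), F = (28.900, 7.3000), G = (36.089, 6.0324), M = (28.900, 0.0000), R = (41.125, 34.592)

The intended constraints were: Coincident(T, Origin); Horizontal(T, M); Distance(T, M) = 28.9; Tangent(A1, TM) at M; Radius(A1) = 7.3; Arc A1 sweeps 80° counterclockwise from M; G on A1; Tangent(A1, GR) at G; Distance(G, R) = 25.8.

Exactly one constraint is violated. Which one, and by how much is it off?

Distance(G, R) = 25.8 — off by 3.20.

T = (0.00, 0.00) ✓; T.y = 0.00, M.y = 0.00 ✓; |TM| = 28.90 ✓; ∠(FM, MT) = 90.00° ✓; |FM| = 7.300 ✓; bearing(F→G) − bearing(F→M) = 80.00° ✓; |FG| = 7.300 ✓; ∠(FG, GR) = 90.00° ✓; |GR| = 29.00 ✗.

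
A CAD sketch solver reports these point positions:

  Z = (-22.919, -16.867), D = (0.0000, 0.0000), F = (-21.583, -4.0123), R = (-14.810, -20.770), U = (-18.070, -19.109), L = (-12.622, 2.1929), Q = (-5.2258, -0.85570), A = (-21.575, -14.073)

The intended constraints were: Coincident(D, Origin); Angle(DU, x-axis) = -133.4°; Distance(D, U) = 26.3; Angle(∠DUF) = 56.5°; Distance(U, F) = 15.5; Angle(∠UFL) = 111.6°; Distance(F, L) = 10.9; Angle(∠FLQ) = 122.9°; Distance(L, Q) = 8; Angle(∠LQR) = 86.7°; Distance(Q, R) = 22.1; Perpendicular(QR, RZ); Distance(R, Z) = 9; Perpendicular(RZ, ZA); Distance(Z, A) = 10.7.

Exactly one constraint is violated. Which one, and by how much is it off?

Distance(Z, A) = 10.7 — off by 7.60.

D = (0.00, 0.00) ✓; DU at -133.4° ✓; |DU| = 26.30 ✓; ∠DUF = 56.50° ✓; |UF| = 15.50 ✓; ∠UFL = 111.6° ✓; |FL| = 10.90 ✓; ∠FLQ = 122.9° ✓; |LQ| = 8.000 ✓; ∠LQR = 86.70° ✓; |QR| = 22.10 ✓; ∠(QR, RZ) = 90.00° ✓; |RZ| = 8.999 ✓; ∠(RZ, ZA) = 89.99° ✓; |ZA| = 3.100 ✗.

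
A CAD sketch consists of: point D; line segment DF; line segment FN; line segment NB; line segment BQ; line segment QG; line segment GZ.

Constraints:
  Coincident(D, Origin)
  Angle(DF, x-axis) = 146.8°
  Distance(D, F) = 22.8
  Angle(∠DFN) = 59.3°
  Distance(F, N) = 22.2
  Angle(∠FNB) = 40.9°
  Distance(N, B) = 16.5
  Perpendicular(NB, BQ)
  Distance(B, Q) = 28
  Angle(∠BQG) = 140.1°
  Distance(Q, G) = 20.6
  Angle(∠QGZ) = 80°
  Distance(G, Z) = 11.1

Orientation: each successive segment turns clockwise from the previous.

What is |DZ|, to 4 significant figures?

49.77

D is at the origin; DF runs at 146.8° with length 22.8, so F = (-19.08, 12.48). ∠DFN = 59.3° gives FN at 26.10° from the x-axis; with |FN| = 22.2, N = (0.8580, 22.25). ∠FNB = 40.9° gives NB at -113.0° from the x-axis; with |NB| = 16.5, B = (-5.589, 7.063). The perpendicularity gives BQ at right angles to NB, so BQ runs at 157.0°; with |BQ| = 28.0, Q = (-31.36, 18.00). ∠BQG = 140.1° gives QG at 117.1° from the x-axis; with |QG| = 20.6, G = (-40.75, 36.34). ∠QGZ = 80.0° gives GZ at 17.10° from the x-axis; with |GZ| = 11.1, Z = (-30.14, 39.61). Then |DZ| = |Z − D| = 49.77.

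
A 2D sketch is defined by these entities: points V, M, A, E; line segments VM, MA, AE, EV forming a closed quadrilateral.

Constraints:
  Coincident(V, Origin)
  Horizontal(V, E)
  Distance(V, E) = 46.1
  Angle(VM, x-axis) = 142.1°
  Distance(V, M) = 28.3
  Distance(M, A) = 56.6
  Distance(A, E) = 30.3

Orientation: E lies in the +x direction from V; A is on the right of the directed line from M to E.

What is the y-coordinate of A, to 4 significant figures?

-18.08

Checks: VM at 142.1° ✓; |MA| = 56.60 ✓; |AE| = 30.30 ✓.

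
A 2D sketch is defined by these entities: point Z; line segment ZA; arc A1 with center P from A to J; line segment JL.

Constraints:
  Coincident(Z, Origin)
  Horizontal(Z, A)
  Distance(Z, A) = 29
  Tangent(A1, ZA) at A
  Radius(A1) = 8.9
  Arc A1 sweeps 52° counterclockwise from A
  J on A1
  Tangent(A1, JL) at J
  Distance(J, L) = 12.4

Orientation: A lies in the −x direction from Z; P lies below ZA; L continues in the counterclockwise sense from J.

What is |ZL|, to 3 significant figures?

45.6

Z is at the origin; Z and A share the same y with |ZA| = 29.0 and A on the −x side, so A = (-29.0, 0.00). Tangency of A1 to ZA means the radius PA is perpendicular to ZA, so P = A + (0, -8.9) = (-29.0, -8.90). On A1, A sits at bearing 90° from P; a 52° counterclockwise sweep puts J at bearing 142°, so J = P + 8.9·(cos 142°, sin 142°) = (-36.0, -3.42). The tangent condition forces PJ to be normal to JL, so JL runs along (−sin 142°, cos 142°); with |JL| = 12.4, L = (-43.6, -13.2). Then |ZL| = |L − Z| = 45.6.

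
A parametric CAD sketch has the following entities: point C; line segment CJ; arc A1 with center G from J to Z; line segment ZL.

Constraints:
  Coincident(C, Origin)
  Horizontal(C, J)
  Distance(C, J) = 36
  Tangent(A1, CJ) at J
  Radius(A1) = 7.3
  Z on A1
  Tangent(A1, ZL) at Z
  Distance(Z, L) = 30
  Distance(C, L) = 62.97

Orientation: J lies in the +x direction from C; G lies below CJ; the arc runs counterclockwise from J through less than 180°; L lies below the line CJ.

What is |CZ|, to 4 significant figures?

33.78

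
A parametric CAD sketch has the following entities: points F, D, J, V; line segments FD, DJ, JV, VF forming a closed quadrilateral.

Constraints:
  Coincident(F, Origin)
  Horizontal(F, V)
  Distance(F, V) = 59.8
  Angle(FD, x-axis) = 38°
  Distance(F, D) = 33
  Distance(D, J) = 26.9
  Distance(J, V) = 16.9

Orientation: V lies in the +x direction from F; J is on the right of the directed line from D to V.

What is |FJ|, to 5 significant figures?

42.915

Checks: |DJ| = 26.90 ✓; |JV| = 16.90 ✓.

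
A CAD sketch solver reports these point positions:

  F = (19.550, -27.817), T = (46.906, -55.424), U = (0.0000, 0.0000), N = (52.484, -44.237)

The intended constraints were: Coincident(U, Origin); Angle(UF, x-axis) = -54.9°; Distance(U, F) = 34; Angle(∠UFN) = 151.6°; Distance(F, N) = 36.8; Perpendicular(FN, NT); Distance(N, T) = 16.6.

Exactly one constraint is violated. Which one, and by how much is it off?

Distance(N, T) = 16.6 — off by 4.10.

U = (0.00, 0.00) ✓; UF at -54.90° ✓; |UF| = 34.00 ✓; ∠UFN = 151.6° ✓; |FN| = 36.80 ✓; ∠(FN, NT) = 90.00° ✓; |NT| = 12.50 ✗.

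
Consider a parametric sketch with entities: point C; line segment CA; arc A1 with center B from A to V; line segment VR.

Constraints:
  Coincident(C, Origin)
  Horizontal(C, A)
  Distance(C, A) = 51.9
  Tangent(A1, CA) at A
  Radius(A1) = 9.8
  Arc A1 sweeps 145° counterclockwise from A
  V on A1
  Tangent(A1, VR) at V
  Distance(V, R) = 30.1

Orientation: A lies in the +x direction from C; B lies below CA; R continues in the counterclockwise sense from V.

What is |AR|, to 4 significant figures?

39.92

C is at the origin; C and A share the same y with |CA| = 51.9 and A on the +x side, so A = (51.90, 0.000). Tangency of A1 to CA means the radius BA is perpendicular to CA, so B = A + (0, -9.8) = (51.90, -9.800). On A1, A sits at bearing 90° from B; a 145° counterclockwise sweep puts V at bearing 235°, so V = B + 9.8·(cos 235°, sin 235°) = (46.28, -17.83). The tangent condition forces BV to be normal to VR, so VR runs along (−sin 235°, cos 235°); with |VR| = 30.1, R = (70.94, -35.09). Then |AR| = |R − A| = 39.92.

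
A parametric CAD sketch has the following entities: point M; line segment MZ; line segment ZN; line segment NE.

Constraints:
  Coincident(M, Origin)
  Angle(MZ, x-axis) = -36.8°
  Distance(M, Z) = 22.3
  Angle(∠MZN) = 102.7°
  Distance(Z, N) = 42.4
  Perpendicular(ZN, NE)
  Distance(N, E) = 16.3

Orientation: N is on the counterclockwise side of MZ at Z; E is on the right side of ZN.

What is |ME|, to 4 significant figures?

60.71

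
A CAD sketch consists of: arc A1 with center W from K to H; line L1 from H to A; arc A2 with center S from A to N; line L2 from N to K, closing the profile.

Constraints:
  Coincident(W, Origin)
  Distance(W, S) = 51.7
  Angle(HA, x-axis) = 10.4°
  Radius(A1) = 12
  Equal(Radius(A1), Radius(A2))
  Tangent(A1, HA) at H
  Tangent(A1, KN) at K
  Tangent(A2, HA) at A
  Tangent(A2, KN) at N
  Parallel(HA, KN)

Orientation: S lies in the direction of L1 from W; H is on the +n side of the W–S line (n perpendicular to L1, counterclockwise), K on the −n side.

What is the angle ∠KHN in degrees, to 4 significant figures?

65.10°

Tangency of A1 to both parallel lines with radius 12.0 puts H and K at W ± 12.0·n: H = (-2.166, 11.80), K = (2.166, -11.80). Equal radii place A and N the same way about S: A = S + 12.0·n = (48.68, 21.14), N = S − 12.0·n = (53.02, -2.470). Then cos ∠KHN = HK·HN / (|HK||HN|), giving 65.10°.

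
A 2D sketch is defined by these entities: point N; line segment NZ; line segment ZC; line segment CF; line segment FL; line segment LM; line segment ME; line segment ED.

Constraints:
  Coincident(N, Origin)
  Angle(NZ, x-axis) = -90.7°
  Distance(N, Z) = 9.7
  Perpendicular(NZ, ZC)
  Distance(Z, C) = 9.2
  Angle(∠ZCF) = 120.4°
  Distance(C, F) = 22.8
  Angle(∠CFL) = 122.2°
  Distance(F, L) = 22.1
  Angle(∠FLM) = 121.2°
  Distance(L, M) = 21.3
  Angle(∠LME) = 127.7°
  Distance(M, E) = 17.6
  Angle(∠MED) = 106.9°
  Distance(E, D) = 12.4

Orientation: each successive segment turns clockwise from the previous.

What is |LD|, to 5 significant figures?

34.592

N is at the origin; NZ runs at -90.7° with length 9.7, so Z = (-0.11850, -9.6993). NZ is perpendicular to ZC, so ZC runs at 179.30°; with |ZC| = 9.2, C = (-9.3178, -9.5869). ∠ZCF = 120.4° gives CF at 119.70° from the x-axis; with |CF| = 22.8, F = (-20.614, 10.218). ∠CFL = 122.2° gives FL at 61.900° from the x-axis; with |FL| = 22.1, L = (-10.205, 29.713). ∠FLM = 121.2° gives LM at 3.1000° from the x-axis; with |LM| = 21.3, M = (11.064, 30.865). ∠LME = 127.7° gives ME at -49.200° from the x-axis; with |ME| = 17.6, E = (22.564, 17.542). ∠MED = 106.9° gives ED at -122.30° from the x-axis; with |ED| = 12.4, D = (15.938, 7.0604). Then |LD| = |D − L| = 34.592.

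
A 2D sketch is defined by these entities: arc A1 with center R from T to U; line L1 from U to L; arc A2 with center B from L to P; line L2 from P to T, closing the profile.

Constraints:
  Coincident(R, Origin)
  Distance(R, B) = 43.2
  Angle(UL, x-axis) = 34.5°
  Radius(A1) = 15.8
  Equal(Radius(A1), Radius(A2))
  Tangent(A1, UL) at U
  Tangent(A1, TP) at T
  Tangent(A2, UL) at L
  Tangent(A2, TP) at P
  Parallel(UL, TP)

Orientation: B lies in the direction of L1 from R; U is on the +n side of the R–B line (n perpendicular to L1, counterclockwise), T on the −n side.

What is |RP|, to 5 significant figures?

45.999

The slot axis is L1's direction at 34.5°, so u = (cos 34.5°, sin 34.5°) = (0.82413, 0.56641) and n = (−sin 34.5°, cos 34.5°) = (-0.56641, 0.82413). R is at the origin and B lies 43.2 along u from R, so B = 43.2·u = (35.602, 24.469). Tangency of A1 to both parallel lines with radius 15.8 puts U and T at R ± 15.8·n: U = (-8.9492, 13.021), T = (8.9492, -13.021). Equal radii place L and P the same way about B: L = B + 15.8·n = (26.653, 37.490), P = B − 15.8·n = (44.551, 11.448). Then |RP| = |P − R| = 45.999.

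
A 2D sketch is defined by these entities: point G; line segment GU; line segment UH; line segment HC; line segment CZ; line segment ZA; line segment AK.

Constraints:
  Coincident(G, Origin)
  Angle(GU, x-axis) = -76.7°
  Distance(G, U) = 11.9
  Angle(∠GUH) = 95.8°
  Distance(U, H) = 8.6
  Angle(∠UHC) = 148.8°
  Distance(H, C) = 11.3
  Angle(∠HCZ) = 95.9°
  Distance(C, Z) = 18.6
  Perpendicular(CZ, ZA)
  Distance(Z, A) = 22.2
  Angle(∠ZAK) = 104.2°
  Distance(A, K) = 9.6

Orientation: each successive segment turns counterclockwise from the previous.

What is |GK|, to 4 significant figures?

10.50

CZ ⟂ ZA, so ZA runs at -147.2°; with |ZA| = 22.2, A = (-8.653, 0.2156). ∠ZAK = 104.2° gives AK at -71.40° from the x-axis; with |AK| = 9.6, K = (-5.591, -8.883). Then |GK| = |K − G| = 10.50.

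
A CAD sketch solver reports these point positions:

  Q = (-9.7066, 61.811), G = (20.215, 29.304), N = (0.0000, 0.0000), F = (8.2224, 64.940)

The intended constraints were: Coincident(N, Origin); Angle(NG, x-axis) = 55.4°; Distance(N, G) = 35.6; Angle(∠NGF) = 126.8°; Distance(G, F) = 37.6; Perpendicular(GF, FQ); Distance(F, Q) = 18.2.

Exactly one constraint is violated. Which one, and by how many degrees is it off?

Perpendicular(GF, FQ) — off by 8.70°.

N = (0.00, 0.00) ✓; NG at 55.40° ✓; |NG| = 35.60 ✓; ∠NGF = 126.8° ✓; |GF| = 37.60 ✓; ∠(GF, FQ) = 81.30° ✗; |FQ| = 18.20 ✓.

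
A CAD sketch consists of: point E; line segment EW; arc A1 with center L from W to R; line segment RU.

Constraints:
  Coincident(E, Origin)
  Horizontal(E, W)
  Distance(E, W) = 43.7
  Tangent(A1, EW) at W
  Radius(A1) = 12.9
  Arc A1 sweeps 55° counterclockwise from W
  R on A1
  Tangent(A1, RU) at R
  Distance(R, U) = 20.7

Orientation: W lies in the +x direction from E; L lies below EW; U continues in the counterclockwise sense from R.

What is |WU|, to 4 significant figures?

31.75

E is at the origin; EW is horizontal with |EW| = 43.7 and W on the +x side, so W = (43.70, 0.000). Tangency of A1 to EW means the radius LW is perpendicular to EW, so L = W + (0, -12.9) = (43.70, -12.90). On A1, W sits at bearing 90° from L; a 55° counterclockwise sweep puts R at bearing 145°, so R = L + 12.9·(cos 145°, sin 145°) = (33.13, -5.501). The tangent condition forces LR to be normal to RU, so RU runs along (−sin 145°, cos 145°); with |RU| = 20.7, U = (21.26, -22.46). Then |WU| = |U − W| = 31.75.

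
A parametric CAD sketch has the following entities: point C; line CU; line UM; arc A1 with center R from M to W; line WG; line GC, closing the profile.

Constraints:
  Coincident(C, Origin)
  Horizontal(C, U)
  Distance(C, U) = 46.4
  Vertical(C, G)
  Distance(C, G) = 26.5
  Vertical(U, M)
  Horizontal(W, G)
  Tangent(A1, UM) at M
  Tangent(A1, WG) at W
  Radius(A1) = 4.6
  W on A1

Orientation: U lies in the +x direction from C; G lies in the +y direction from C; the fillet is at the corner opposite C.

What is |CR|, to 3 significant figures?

47.2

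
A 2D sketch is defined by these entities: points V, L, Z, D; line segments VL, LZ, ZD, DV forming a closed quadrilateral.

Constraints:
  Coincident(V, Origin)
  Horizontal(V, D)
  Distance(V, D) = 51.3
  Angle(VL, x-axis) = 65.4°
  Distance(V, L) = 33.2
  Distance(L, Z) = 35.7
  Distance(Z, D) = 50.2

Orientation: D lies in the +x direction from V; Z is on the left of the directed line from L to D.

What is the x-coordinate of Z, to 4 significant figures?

43.76

Checks: |LZ| = 35.70 ✓; |ZD| = 50.20 ✓.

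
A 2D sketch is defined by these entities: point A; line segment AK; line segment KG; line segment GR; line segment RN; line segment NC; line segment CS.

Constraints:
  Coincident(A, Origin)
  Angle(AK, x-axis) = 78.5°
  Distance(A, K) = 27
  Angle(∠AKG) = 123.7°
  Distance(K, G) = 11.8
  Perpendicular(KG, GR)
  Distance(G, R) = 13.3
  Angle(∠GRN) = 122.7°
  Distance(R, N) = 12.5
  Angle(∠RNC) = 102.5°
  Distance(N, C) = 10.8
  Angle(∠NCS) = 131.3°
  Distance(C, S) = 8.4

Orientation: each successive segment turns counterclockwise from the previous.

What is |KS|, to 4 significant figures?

7.136

A is at the origin; AK runs at 78.5° with length 27.0, so K = (5.383, 26.46). ∠AKG = 123.7° gives KG at 134.8° from the x-axis; with |KG| = 11.8, G = (-2.932, 34.83). The perpendicularity gives GR at right angles to KG, so GR runs at -135.2°; with |GR| = 13.3, R = (-12.37, 25.46). ∠GRN = 122.7° gives RN at -77.90° from the x-axis; with |RN| = 12.5, N = (-9.749, 13.24). ∠RNC = 102.5° gives NC at -0.4000° from the x-axis; with |NC| = 10.8, C = (1.051, 13.16). ∠NCS = 131.3° gives CS at 48.30° from the x-axis; with |CS| = 8.4, S = (6.639, 19.43). Then |KS| = |S − K| = 7.136.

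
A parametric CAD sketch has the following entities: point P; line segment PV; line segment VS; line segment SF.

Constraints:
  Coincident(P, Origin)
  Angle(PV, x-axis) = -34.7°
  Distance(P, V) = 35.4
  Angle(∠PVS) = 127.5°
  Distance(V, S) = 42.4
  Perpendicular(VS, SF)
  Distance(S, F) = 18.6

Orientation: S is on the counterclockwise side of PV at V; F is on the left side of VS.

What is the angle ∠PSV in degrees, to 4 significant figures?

23.71°

P is at the origin; PV runs at -34.7° with length 35.4, so V = 35.4·(cos -34.7°, sin -34.7°) = (29.10, -20.15). ∠PVS = 127.5°, so VS runs at -34.7° + (180° − 127.5°) = 17.80° from the x-axis; with |VS| = 42.4, S = V + 42.4·(cos 17.80°, sin 17.80°) = (69.47, -7.191). Then cos ∠PSV = SP·SV / (|SP||SV|), giving 23.71°.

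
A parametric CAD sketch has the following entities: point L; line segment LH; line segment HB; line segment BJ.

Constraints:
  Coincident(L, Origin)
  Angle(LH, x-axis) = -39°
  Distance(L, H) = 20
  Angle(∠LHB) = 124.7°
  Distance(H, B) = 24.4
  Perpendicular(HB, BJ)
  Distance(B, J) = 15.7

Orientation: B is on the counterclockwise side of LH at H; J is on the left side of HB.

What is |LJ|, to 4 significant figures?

35.79

L is at the origin; LH runs at -39.0° with length 20.0, so H = 20.0·(cos -39.0°, sin -39.0°) = (15.54, -12.59). ∠LHB = 124.7°, so HB runs at -39.0° + (180° − 124.7°) = 16.30° from the x-axis; with |HB| = 24.4, B = H + 24.4·(cos 16.30°, sin 16.30°) = (38.96, -5.738). HB is perpendicular to BJ; with |BJ| = 15.7 on the left of HB, J = B + 15.7·(-0.2807, 0.9598) = (34.56, 9.331). Then |LJ| = |J − L| = 35.79.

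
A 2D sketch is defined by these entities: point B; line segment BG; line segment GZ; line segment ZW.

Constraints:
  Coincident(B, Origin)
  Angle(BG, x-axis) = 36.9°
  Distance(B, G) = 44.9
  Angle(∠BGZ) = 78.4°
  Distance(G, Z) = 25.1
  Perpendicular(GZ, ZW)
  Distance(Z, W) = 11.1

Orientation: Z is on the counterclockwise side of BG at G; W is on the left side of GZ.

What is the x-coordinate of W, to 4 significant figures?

9.752

B is at the origin; BG runs at 36.9° with length 44.9, so G = 44.9·(cos 36.9°, sin 36.9°) = (35.91, 26.96). ∠BGZ = 78.4°, so GZ runs at 36.9° + (180° − 78.4°) = 138.5° from the x-axis; with |GZ| = 25.1, Z = G + 25.1·(cos 138.5°, sin 138.5°) = (17.11, 43.59). The perpendicularity gives ZW at right angles to GZ; with |ZW| = 11.1 on the left of GZ, W = Z + 11.1·(-0.6626, -0.7490) = (9.752, 35.28). So W.x = 9.752.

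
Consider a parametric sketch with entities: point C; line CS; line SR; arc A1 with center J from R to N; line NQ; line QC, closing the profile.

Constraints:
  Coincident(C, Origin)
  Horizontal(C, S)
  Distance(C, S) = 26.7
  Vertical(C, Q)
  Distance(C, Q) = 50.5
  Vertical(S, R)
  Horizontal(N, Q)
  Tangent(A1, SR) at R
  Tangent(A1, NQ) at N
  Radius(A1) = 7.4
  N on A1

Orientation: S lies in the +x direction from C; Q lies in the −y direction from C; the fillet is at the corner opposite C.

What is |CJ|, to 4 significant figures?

47.22

C and Q share the same x with |CQ| = 50.5 and Q on the −y side, so Q = (0.000, -50.50). The virtual corner opposite C is at (26.70, -50.50). Since A1 is tangent to SR there, JR ⟂ SR and tangency of A1 to NQ means the radius JN is perpendicular to NQ, with radius 7.4, so the center J sits 7.4 in from both sides at J = (19.30, -43.10). Then |CJ| = |J − C| = 47.22.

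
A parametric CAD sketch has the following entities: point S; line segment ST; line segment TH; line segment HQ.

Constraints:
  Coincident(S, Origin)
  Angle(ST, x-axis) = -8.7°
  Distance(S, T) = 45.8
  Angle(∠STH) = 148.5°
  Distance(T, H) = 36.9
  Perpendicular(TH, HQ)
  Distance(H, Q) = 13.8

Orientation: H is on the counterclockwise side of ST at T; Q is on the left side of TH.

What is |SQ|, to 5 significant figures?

76.624

∠STH = 148.5°, so TH runs at -8.7° + (180° − 148.5°) = 22.800° from the x-axis; with |TH| = 36.9, H = T + 36.9·(cos 22.800°, sin 22.800°) = (79.290, 7.3716). The perpendicularity gives HQ at right angles to TH; with |HQ| = 13.8 on the left of TH, Q = H + 13.8·(-0.38752, 0.92186) = (73.942, 20.093). Then |SQ| = |Q − S| = 76.624.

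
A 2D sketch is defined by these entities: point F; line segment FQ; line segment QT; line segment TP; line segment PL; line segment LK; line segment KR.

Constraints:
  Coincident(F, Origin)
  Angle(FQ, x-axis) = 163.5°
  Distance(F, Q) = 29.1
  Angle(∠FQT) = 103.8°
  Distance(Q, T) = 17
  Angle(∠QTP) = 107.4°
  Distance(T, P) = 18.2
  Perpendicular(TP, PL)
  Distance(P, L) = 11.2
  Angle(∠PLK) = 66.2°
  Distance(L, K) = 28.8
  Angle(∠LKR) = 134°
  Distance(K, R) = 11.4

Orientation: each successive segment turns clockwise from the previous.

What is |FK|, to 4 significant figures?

42.28

F is at the origin; FQ runs at 163.5° with length 29.1, so Q = (-27.90, 8.265). ∠FQT = 103.8° gives QT at 87.30° from the x-axis; with |QT| = 17.0, T = (-27.10, 25.25). ∠QTP = 107.4° gives TP at 14.70° from the x-axis; with |TP| = 18.2, P = (-9.497, 29.86). The perpendicularity gives PL at right angles to TP, so PL runs at -75.30°; with |PL| = 11.2, L = (-6.654, 19.03). ∠PLK = 66.2° gives LK at 170.9° from the x-axis; with |LK| = 28.8, K = (-35.09, 23.59). Then |FK| = |K − F| = 42.28.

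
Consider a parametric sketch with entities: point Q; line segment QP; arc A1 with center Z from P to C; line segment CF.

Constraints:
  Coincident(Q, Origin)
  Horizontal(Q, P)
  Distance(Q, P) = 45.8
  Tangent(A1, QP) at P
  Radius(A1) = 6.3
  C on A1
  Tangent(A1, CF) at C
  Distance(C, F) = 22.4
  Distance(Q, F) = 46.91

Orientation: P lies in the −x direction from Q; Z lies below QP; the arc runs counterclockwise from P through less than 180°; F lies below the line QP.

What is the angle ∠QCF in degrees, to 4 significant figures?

64.78°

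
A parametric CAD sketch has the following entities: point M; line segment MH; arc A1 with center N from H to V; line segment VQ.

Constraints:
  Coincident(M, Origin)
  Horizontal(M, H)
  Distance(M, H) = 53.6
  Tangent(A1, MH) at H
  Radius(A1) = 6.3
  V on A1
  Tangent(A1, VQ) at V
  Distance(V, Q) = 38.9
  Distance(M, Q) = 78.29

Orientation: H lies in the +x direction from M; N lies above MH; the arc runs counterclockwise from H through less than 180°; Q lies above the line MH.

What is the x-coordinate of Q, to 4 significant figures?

64.68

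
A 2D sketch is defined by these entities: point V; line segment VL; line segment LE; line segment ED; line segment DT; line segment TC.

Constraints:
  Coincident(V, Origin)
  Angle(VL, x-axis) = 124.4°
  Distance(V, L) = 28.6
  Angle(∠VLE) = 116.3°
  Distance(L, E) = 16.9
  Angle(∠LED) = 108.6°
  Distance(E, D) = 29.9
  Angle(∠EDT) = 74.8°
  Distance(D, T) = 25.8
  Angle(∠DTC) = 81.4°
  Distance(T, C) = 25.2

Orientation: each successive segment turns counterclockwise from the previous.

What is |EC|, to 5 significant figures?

14.728

∠EDT = 74.8° gives DT at 4.7000° from the x-axis; with |DT| = 25.8, T = (-12.625, -6.0683). ∠DTC = 81.4° gives TC at 103.30° from the x-axis; with |TC| = 25.2, C = (-18.422, 18.456). Then |EC| = |C − E| = 14.728.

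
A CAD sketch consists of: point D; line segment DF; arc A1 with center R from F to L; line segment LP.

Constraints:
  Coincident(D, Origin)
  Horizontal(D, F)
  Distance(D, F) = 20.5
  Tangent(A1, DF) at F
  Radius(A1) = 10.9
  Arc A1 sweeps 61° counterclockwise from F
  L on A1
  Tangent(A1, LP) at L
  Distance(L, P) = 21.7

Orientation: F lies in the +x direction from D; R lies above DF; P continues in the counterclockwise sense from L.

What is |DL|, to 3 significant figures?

30.6

A1 meets DF tangentially, so RF is at right angles to DF, so R = F + (0, 10.9) = (20.5, 10.9). On A1, F sits at bearing -90° from R; a 61° counterclockwise sweep puts L at bearing -29°, so L = R + 10.9·(cos -29°, sin -29°) = (30.0, 5.62). Then |DL| = |L − D| = 30.6.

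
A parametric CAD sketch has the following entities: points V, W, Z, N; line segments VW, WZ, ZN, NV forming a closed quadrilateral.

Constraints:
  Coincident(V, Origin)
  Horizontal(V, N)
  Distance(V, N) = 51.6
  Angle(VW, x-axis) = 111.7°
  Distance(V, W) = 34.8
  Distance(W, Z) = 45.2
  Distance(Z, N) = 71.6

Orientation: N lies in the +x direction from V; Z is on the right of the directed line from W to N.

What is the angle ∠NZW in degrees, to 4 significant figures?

72.30°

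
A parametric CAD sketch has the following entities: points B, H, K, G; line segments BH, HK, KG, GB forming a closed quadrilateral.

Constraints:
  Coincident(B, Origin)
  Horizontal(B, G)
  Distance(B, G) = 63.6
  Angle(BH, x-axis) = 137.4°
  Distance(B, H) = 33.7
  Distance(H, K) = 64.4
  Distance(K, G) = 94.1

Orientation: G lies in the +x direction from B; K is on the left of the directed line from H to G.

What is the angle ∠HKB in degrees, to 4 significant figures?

25.25°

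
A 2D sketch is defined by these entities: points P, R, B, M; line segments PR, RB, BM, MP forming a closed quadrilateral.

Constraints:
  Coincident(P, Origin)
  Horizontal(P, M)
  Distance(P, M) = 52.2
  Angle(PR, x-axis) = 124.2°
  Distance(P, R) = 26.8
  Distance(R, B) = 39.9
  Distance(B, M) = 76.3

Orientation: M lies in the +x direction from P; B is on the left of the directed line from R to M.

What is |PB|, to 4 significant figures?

58.01

P is at the origin; P and M share the same y with |PM| = 52.2 and M in +x, so M = (52.2, 0). PR runs at 124.2° with |PR| = 26.8, so R = (-15.06, 22.17). B is determined by |RB| = 39.9 and |BM| = 76.3 together: it lies at the intersection of circle(R, 39.9) and circle(M, 76.3). With |RM| = 70.82, the foot of the radical line on RM is 5.550 from R and the perpendicular offset is √(39.9² − 5.550²) = 39.51. Taking the left-of-RM solution: B = (2.573, 57.96).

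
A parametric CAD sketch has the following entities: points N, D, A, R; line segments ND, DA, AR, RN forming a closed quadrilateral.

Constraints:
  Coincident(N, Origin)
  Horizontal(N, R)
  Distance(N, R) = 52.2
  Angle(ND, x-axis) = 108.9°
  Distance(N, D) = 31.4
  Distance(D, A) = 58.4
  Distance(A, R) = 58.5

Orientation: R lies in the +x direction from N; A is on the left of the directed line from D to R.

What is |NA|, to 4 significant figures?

70.71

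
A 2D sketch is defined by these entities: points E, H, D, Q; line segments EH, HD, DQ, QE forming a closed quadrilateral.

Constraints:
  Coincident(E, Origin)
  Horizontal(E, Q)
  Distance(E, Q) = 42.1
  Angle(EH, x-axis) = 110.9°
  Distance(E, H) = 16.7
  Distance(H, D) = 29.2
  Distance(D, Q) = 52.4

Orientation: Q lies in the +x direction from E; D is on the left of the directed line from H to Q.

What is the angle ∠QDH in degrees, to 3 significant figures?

70.0°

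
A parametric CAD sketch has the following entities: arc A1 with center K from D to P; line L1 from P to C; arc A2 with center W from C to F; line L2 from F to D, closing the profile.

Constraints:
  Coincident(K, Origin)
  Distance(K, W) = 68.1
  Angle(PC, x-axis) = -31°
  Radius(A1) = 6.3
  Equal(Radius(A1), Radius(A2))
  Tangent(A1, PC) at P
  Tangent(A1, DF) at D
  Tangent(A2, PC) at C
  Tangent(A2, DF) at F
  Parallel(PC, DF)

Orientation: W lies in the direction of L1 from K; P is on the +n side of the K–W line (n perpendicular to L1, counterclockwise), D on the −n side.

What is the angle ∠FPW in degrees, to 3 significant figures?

5.20°

The slot axis is L1's direction at -31.0°, so u = (cos -31.0°, sin -31.0°) = (0.857, -0.515) and n = (−sin -31.0°, cos -31.0°) = (0.515, 0.857). K is at the origin and W lies 68.1 along u from K, so W = 68.1·u = (58.4, -35.1). Tangency of A1 to both parallel lines with radius 6.3 puts P and D at K ± 6.3·n: P = (3.24, 5.40), D = (-3.24, -5.40). Equal radii place C and F the same way about W: C = W + 6.3·n = (61.6, -29.7), F = W − 6.3·n = (55.1, -40.5). Then cos ∠FPW = PF·PW / (|PF||PW|), giving 5.20°.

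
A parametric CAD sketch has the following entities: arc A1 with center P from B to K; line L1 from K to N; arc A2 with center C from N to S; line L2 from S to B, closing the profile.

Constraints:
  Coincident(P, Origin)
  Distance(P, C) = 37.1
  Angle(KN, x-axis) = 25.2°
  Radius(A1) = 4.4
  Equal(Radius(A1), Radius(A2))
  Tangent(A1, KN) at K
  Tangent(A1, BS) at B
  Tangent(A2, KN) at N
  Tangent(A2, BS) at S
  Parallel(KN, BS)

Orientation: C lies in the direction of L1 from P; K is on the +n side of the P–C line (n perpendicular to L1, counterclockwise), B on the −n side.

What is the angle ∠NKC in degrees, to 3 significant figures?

6.76°

The slot axis is L1's direction at 25.2°, so u = (cos 25.2°, sin 25.2°) = (0.905, 0.426) and n = (−sin 25.2°, cos 25.2°) = (-0.426, 0.905). P is at the origin and C lies 37.1 along u from P, so C = 37.1·u = (33.6, 15.8). Tangency of A1 to both parallel lines with radius 4.4 puts K and B at P ± 4.4·n: K = (-1.87, 3.98), B = (1.87, -3.98). Equal radii place N and S the same way about C: N = C + 4.4·n = (31.7, 19.8), S = C − 4.4·n = (35.4, 11.8). Then cos ∠NKC = KN·KC / (|KN||KC|), giving 6.76°.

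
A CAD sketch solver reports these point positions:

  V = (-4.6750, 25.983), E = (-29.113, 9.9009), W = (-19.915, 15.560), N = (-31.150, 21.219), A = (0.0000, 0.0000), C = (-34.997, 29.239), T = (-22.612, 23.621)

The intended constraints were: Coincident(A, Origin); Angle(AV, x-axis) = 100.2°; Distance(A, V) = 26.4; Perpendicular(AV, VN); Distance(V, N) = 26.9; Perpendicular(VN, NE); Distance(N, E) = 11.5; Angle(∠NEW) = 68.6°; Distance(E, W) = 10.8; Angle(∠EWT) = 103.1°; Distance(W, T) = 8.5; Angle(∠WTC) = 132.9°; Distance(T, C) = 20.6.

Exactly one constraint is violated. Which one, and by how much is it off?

Distance(T, C) = 20.6 — off by 7.00.

A = (0.00, 0.00) ✓; AV at 100.2° ✓; |AV| = 26.40 ✓; ∠(AV, VN) = 90.00° ✓; |VN| = 26.90 ✓; ∠(VN, NE) = 90.00° ✓; |NE| = 11.50 ✓; ∠NEW = 68.60° ✓; |EW| = 10.80 ✓; ∠EWT = 103.1° ✓; |WT| = 8.500 ✓; ∠WTC = 132.9° ✓; |TC| = 13.60 ✗.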